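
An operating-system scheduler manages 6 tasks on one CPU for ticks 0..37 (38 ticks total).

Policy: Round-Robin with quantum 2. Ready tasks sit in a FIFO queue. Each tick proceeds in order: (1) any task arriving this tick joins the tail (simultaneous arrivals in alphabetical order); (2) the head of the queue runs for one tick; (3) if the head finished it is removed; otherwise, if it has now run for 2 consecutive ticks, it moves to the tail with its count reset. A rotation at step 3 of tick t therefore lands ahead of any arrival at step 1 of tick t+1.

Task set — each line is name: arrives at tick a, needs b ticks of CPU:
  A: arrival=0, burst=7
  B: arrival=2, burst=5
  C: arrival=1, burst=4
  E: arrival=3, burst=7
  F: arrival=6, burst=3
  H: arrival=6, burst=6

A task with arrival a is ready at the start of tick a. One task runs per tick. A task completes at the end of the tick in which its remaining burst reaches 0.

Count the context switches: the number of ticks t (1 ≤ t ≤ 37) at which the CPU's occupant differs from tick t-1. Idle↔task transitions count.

t=0: queue=[A] q_used=0 → run A
t=1: queue=[A,C] q_used=1 → run A
t=2: queue=[C,A,B] q_used=0 → run C
t=3: queue=[C,A,B,E] q_used=1 → run C
t=4: queue=[A,B,E,C] q_used=0 → run A
t=5: queue=[A,B,E,C] q_used=1 → run A
t=6: queue=[B,E,C,A,F,H] q_used=0 → run B
t=7: queue=[B,E,C,A,F,H] q_used=1 → run B
t=8: queue=[E,C,A,F,H,B] q_used=0 → run E
t=9: queue=[E,C,A,F,H,B] q_used=1 → run E
t=10: queue=[C,A,F,H,B,E] q_used=0 → run C
t=11: queue=[C,A,F,H,B,E] q_used=1 → run C
t=12: queue=[A,F,H,B,E] q_used=0 → run A
t=13: queue=[A,F,H,B,E] q_used=1 → run A
t=14: queue=[F,H,B,E,A] q_used=0 → run F
t=15: queue=[F,H,B,E,A] q_used=1 → run F
t=16: queue=[H,B,E,A,F] q_used=0 → run H
t=17: queue=[H,B,E,A,F] q_used=1 → run H
t=18: queue=[B,E,A,F,H] q_used=0 → run B
t=19: queue=[B,E,A,F,H] q_used=1 → run B
t=20: queue=[E,A,F,H,B] q_used=0 → run E
t=21: queue=[E,A,F,H,B] q_used=1 → run E
t=22: queue=[A,F,H,B,E] q_used=0 → run A
t=23: queue=[F,H,B,E] q_used=0 → run F
t=24: queue=[H,B,E] q_used=0 → run H
t=25: queue=[H,B,E] q_used=1 → run H
t=26: queue=[B,E,H] q_used=0 → run B
t=27: queue=[E,H] q_used=0 → run E
t=28: queue=[E,H] q_used=1 → run E
t=29: queue=[H,E] q_used=0 → run H
t=30: queue=[H,E] q_used=1 → run H
t=31: queue=[E] q_used=0 → run E
t=32: (idle)
t=33: (idle)
t=34: (idle)
t=35: (idle)
t=36: (idle)
t=37: (idle)

context switches = 18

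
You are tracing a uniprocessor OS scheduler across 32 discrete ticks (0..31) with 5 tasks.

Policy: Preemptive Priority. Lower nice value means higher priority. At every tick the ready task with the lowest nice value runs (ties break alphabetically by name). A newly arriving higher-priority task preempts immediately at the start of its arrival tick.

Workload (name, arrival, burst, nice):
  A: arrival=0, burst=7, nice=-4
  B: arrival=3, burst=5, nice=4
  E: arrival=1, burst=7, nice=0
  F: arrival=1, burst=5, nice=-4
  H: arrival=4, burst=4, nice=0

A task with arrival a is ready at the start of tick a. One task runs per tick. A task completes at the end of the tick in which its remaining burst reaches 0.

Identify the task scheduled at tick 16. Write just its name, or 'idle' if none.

running at tick 16 = E

t=0: ready={A} → run A
t=1: ready={A,E,F} → run A
t=2: ready={A,E,F} → run A
t=3: ready={A,B,E,F} → run A
t=4: ready={A,B,E,F,H} → run A
t=5: ready={A,B,E,F,H} → run A
t=6: ready={A,B,E,F,H} → run A
t=7: ready={B,E,F,H} → run F
t=8: ready={B,E,F,H} → run F
t=9: ready={B,E,F,H} → run F
t=10: ready={B,E,F,H} → run F
t=11: ready={B,E,F,H} → run F
t=12: ready={B,E,H} → run E
t=13: ready={B,E,H} → run E
t=14: ready={B,E,H} → run E
t=15: ready={B,E,H} → run E
t=16: ready={B,E,H} → run E
t=17: ready={B,E,H} → run E
t=18: ready={B,E,H} → run E
t=19: ready={B,H} → run H
t=20: ready={B,H} → run H
t=21: ready={B,H} → run H
t=22: ready={B,H} → run H
t=23: ready={B} → run B
t=24: ready={B} → run B
t=25: ready={B} → run B
t=26: ready={B} → run B
t=27: ready={B} → run B
t=28: (idle)
t=29: (idle)
t=30: (idle)
t=31: (idle)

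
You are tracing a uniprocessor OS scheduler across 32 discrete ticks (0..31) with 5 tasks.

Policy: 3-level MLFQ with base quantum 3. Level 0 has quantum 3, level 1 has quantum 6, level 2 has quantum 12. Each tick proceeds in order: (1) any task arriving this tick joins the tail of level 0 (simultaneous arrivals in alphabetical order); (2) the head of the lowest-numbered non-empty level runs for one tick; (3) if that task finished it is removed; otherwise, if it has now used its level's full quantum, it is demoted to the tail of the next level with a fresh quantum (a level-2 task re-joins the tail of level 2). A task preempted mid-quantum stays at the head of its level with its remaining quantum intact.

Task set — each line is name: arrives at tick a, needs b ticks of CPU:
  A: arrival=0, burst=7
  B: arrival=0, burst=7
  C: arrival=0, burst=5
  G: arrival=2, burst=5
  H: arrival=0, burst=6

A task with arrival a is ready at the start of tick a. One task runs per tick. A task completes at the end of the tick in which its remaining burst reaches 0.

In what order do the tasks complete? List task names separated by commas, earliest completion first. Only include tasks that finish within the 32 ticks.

completion order = A, B, C, H, G

t=0: L0/L1/L2 = ABCH/-/- → run A
t=1: L0/L1/L2 = ABCH/-/- → run A
t=2: L0/L1/L2 = ABCHG/-/- → run A
t=3: L0/L1/L2 = BCHG/A/- → run B
t=4: L0/L1/L2 = BCHG/A/- → run B
t=5: L0/L1/L2 = BCHG/A/- → run B
t=6: L0/L1/L2 = CHG/AB/- → run C
t=7: L0/L1/L2 = CHG/AB/- → run C
t=8: L0/L1/L2 = CHG/AB/- → run C
t=9: L0/L1/L2 = HG/ABC/- → run H
t=10: L0/L1/L2 = HG/ABC/- → run H
t=11: L0/L1/L2 = HG/ABC/- → run H
t=12: L0/L1/L2 = G/ABCH/- → run G
t=13: L0/L1/L2 = G/ABCH/- → run G
t=14: L0/L1/L2 = G/ABCH/- → run G
t=15: L0/L1/L2 = -/ABCHG/- → run A
t=16: L0/L1/L2 = -/ABCHG/- → run A
t=17: L0/L1/L2 = -/ABCHG/- → run A
t=18: L0/L1/L2 = -/ABCHG/- → run A
t=19: L0/L1/L2 = -/BCHG/- → run B
t=20: L0/L1/L2 = -/BCHG/- → run B
t=21: L0/L1/L2 = -/BCHG/- → run B
t=22: L0/L1/L2 = -/BCHG/- → run B
t=23: L0/L1/L2 = -/CHG/- → run C
t=24: L0/L1/L2 = -/CHG/- → run C
t=25: L0/L1/L2 = -/HG/- → run H
t=26: L0/L1/L2 = -/HG/- → run H
t=27: L0/L1/L2 = -/HG/- → run H
t=28: L0/L1/L2 = -/G/- → run G
t=29: L0/L1/L2 = -/G/- → run G
t=30: (idle)
t=31: (idle)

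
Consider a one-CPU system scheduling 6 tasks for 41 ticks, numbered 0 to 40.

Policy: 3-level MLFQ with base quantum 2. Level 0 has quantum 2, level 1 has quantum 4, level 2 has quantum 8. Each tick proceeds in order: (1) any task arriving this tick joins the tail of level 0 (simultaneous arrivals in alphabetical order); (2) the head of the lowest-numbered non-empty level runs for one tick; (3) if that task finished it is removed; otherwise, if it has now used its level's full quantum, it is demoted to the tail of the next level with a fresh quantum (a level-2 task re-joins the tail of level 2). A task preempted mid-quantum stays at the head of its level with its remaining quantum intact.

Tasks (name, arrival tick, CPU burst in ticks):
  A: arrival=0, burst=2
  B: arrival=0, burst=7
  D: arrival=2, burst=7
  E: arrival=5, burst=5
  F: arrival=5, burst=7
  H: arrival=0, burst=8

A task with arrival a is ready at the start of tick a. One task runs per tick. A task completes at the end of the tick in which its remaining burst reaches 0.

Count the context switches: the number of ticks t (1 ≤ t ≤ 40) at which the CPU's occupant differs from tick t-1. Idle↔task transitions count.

t=0: L0/L1/L2 = ABH/-/- → run A
t=1: L0/L1/L2 = ABH/-/- → run A
t=2: L0/L1/L2 = BHD/-/- → run B
t=3: L0/L1/L2 = BHD/-/- → run B
t=4: L0/L1/L2 = HD/B/- → run H
t=5: L0/L1/L2 = HDEF/B/- → run H
t=6: L0/L1/L2 = DEF/BH/- → run D
t=7: L0/L1/L2 = DEF/BH/- → run D
t=8: L0/L1/L2 = EF/BHD/- → run E
t=9: L0/L1/L2 = EF/BHD/- → run E
t=10: L0/L1/L2 = F/BHDE/- → run F
t=11: L0/L1/L2 = F/BHDE/- → run F
t=12: L0/L1/L2 = -/BHDEF/- → run B
t=13: L0/L1/L2 = -/BHDEF/- → run B
t=14: L0/L1/L2 = -/BHDEF/- → run B
t=15: L0/L1/L2 = -/BHDEF/- → run B
t=16: L0/L1/L2 = -/HDEF/B → run H
t=17: L0/L1/L2 = -/HDEF/B → run H
t=18: L0/L1/L2 = -/HDEF/B → run H
t=19: L0/L1/L2 = -/HDEF/B → run H
t=20: L0/L1/L2 = -/DEF/BH → run D
t=21: L0/L1/L2 = -/DEF/BH → run D
t=22: L0/L1/L2 = -/DEF/BH → run D
t=23: L0/L1/L2 = -/DEF/BH → run D
t=24: L0/L1/L2 = -/EF/BHD → run E
t=25: L0/L1/L2 = -/EF/BHD → run E
t=26: L0/L1/L2 = -/EF/BHD → run E
t=27: L0/L1/L2 = -/F/BHD → run F
t=28: L0/L1/L2 = -/F/BHD → run F
t=29: L0/L1/L2 = -/F/BHD → run F
t=30: L0/L1/L2 = -/F/BHD → run F
t=31: L0/L1/L2 = -/-/BHDF → run B
t=32: L0/L1/L2 = -/-/HDF → run H
t=33: L0/L1/L2 = -/-/HDF → run H
t=34: L0/L1/L2 = -/-/DF → run D
t=35: L0/L1/L2 = -/-/F → run F
t=36: (idle)
t=37: (idle)
t=38: (idle)
t=39: (idle)
t=40: (idle)

context switches = 15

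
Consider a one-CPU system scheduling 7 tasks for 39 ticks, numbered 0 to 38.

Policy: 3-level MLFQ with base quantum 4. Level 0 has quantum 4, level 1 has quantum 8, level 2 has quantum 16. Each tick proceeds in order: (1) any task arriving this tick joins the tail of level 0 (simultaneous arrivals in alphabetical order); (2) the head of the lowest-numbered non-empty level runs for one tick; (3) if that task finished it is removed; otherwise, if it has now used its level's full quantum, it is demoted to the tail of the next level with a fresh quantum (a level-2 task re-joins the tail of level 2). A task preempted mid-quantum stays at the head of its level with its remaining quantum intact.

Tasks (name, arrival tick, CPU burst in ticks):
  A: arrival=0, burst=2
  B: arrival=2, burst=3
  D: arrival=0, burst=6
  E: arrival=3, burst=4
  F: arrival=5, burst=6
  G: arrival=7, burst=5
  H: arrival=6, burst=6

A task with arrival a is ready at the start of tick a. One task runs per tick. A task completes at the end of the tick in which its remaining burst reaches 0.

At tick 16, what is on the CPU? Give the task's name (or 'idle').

running at tick 16 = F

t=0: L0/L1/L2 = AD/-/- → run A
t=1: L0/L1/L2 = AD/-/- → run A
t=2: L0/L1/L2 = DB/-/- → run D
t=3: L0/L1/L2 = DBE/-/- → run D
t=4: L0/L1/L2 = DBE/-/- → run D
t=5: L0/L1/L2 = DBEF/-/- → run D
t=6: L0/L1/L2 = BEFH/D/- → run B
t=7: L0/L1/L2 = BEFHG/D/- → run B
t=8: L0/L1/L2 = BEFHG/D/- → run B
t=9: L0/L1/L2 = EFHG/D/- → run E
t=10: L0/L1/L2 = EFHG/D/- → run E
t=11: L0/L1/L2 = EFHG/D/- → run E
t=12: L0/L1/L2 = EFHG/D/- → run E
t=13: L0/L1/L2 = FHG/D/- → run F
t=14: L0/L1/L2 = FHG/D/- → run F
t=15: L0/L1/L2 = FHG/D/- → run F
t=16: L0/L1/L2 = FHG/D/- → run F
t=17: L0/L1/L2 = HG/DF/- → run H
t=18: L0/L1/L2 = HG/DF/- → run H
t=19: L0/L1/L2 = HG/DF/- → run H
t=20: L0/L1/L2 = HG/DF/- → run H
t=21: L0/L1/L2 = G/DFH/- → run G
t=22: L0/L1/L2 = G/DFH/- → run G
t=23: L0/L1/L2 = G/DFH/- → run G
t=24: L0/L1/L2 = G/DFH/- → run G
t=25: L0/L1/L2 = -/DFHG/- → run D
t=26: L0/L1/L2 = -/DFHG/- → run D
t=27: L0/L1/L2 = -/FHG/- → run F
t=28: L0/L1/L2 = -/FHG/- → run F
t=29: L0/L1/L2 = -/HG/- → run H
t=30: L0/L1/L2 = -/HG/- → run H
t=31: L0/L1/L2 = -/G/- → run G
t=32: (idle)
t=33: (idle)
t=34: (idle)
t=35: (idle)
t=36: (idle)
t=37: (idle)
t=38: (idle)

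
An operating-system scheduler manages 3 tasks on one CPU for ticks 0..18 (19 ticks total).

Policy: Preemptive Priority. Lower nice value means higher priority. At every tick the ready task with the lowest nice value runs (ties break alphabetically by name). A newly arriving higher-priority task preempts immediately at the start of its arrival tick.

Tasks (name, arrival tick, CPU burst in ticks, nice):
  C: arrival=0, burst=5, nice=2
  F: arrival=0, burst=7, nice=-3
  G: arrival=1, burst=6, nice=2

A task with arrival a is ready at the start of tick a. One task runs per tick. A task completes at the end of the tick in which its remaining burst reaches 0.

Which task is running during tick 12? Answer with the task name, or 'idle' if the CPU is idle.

running at tick 12 = G

t=0: ready={C,F} → run F
t=1: ready={C,F,G} → run F
t=2: ready={C,F,G} → run F
t=3: ready={C,F,G} → run F
t=4: ready={C,F,G} → run F
t=5: ready={C,F,G} → run F
t=6: ready={C,F,G} → run F
t=7: ready={C,G} → run C
t=8: ready={C,G} → run C
t=9: ready={C,G} → run C
t=10: ready={C,G} → run C
t=11: ready={C,G} → run C
t=12: ready={G} → run G
t=13: ready={G} → run G
t=14: ready={G} → run G
t=15: ready={G} → run G
t=16: ready={G} → run G
t=17: ready={G} → run G
t=18: (idle)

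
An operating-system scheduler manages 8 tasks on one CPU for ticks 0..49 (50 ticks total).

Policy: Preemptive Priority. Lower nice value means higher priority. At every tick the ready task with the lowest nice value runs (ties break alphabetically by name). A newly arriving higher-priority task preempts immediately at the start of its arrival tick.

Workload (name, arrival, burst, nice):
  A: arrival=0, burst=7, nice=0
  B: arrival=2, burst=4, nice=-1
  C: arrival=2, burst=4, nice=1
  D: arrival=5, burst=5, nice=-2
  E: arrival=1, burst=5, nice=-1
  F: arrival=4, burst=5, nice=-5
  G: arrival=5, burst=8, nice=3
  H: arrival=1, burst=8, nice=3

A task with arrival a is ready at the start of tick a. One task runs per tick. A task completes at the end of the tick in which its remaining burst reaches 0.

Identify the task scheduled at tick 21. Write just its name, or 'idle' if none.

t=0: ready={A} → run A
t=1: ready={A,E,H} → run E
t=2: ready={A,B,C,E,H} → run B
t=3: ready={A,B,C,E,H} → run B
t=4: ready={A,B,C,E,F,H} → run F
t=5: ready={A,B,C,D,E,F,G,H} → run F
t=6: ready={A,B,C,D,E,F,G,H} → run F
t=7: ready={A,B,C,D,E,F,G,H} → run F
t=8: ready={A,B,C,D,E,F,G,H} → run F
t=9: ready={A,B,C,D,E,G,H} → run D
t=10: ready={A,B,C,D,E,G,H} → run D
t=11: ready={A,B,C,D,E,G,H} → run D
t=12: ready={A,B,C,D,E,G,H} → run D
t=13: ready={A,B,C,D,E,G,H} → run D
t=14: ready={A,B,C,E,G,H} → run B
t=15: ready={A,B,C,E,G,H} → run B
t=16: ready={A,C,E,G,H} → run E
t=17: ready={A,C,E,G,H} → run E
t=18: ready={A,C,E,G,H} → run E
t=19: ready={A,C,E,G,H} → run E
t=20: ready={A,C,G,H} → run A
t=21: ready={A,C,G,H} → run A
t=22: ready={A,C,G,H} → run A
t=23: ready={A,C,G,H} → run A
t=24: ready={A,C,G,H} → run A
t=25: ready={A,C,G,H} → run A
t=26: ready={C,G,H} → run C
t=27: ready={C,G,H} → run C
t=28: ready={C,G,H} → run C
t=29: ready={C,G,H} → run C
t=30: ready={G,H} → run G
t=31: ready={G,H} → run G
t=32: ready={G,H} → run G
t=33: ready={G,H} → run G
t=34: ready={G,H} → run G
t=35: ready={G,H} → run G
t=36: ready={G,H} → run G
t=37: ready={G,H} → run G
t=38: ready={H} → run H
t=39: ready={H} → run H
t=40: ready={H} → run H
t=41: ready={H} → run H
t=42: ready={H} → run H
t=43: ready={H} → run H
t=44: ready={H} → run H
t=45: ready={H} → run H
t=46: (idle)
t=47: (idle)
t=48: (idle)
t=49: (idle)

running at tick 21 = A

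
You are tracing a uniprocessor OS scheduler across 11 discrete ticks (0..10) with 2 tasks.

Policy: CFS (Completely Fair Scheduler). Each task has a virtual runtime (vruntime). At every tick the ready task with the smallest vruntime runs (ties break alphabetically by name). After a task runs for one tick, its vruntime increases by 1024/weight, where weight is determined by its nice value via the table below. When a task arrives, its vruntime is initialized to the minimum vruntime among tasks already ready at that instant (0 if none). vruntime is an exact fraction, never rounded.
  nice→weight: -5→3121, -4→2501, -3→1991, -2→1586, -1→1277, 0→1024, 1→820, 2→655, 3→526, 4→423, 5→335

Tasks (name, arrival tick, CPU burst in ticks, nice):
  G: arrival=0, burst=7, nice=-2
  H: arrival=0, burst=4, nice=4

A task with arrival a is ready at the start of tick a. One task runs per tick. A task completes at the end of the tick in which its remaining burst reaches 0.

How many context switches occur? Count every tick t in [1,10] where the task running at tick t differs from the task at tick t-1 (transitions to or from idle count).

context switches = 5

t=0: vr[G=0 H=0] → run G
t=1: vr[G=512/793 H=0] → run H
t=2: vr[G=512/793 H=1024/423] → run G
t=3: vr[G=1024/793 H=1024/423] → run G
t=4: vr[G=1536/793 H=1024/423] → run G
t=5: vr[G=2048/793 H=1024/423] → run H
t=6: vr[G=2048/793 H=2048/423] → run G
t=7: vr[G=2560/793 H=2048/423] → run G
t=8: vr[G=3072/793 H=2048/423] → run G
t=9: vr[H=2048/423] → run H
t=10: vr[H=1024/141] → run H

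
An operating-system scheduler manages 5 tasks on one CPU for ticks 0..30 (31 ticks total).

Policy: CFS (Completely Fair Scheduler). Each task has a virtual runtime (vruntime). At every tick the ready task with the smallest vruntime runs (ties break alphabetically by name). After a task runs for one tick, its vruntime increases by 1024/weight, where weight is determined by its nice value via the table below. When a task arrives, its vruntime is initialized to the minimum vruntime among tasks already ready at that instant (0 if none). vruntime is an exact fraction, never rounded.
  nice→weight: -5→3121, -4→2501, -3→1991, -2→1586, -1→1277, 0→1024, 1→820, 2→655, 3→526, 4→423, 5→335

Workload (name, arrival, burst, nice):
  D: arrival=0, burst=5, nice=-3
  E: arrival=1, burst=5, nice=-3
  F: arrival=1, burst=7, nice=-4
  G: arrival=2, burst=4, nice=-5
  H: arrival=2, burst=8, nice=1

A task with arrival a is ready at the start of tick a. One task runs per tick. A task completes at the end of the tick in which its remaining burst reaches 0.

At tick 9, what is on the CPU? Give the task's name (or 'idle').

running at tick 9 = E

t=0: vr[D=0] → run D
t=1: vr[D=1024/1991 E=1024/1991 F=1024/1991] → run D
t=2: vr[D=2048/1991 E=1024/1991 F=1024/1991 G=1024/1991 H=1024/1991] → run E
t=3: vr[D=2048/1991 E=2048/1991 F=1024/1991 G=1024/1991 H=1024/1991] → run F
t=4: vr[D=2048/1991 E=2048/1991 F=4599808/4979491 G=1024/1991 H=1024/1991] → run G
t=5: vr[D=2048/1991 E=2048/1991 F=4599808/4979491 G=5234688/6213911 H=1024/1991] → run H
t=6: vr[D=2048/1991 E=2048/1991 F=4599808/4979491 G=5234688/6213911 H=719616/408155] → run G
t=7: vr[D=2048/1991 E=2048/1991 F=4599808/4979491 G=7273472/6213911 H=719616/408155] → run F
t=8: vr[D=2048/1991 E=2048/1991 F=6638592/4979491 G=7273472/6213911 H=719616/408155] → run D
t=9: vr[D=3072/1991 E=2048/1991 F=6638592/4979491 G=7273472/6213911 H=719616/408155] → run E
t=10: vr[D=3072/1991 E=3072/1991 F=6638592/4979491 G=7273472/6213911 H=719616/408155] → run G
t=11: vr[D=3072/1991 E=3072/1991 F=6638592/4979491 G=9312256/6213911 H=719616/408155] → run F
t=12: vr[D=3072/1991 E=3072/1991 F=8677376/4979491 G=9312256/6213911 H=719616/408155] → run G
t=13: vr[D=3072/1991 E=3072/1991 F=8677376/4979491 H=719616/408155] → run D
t=14: vr[D=4096/1991 E=3072/1991 F=8677376/4979491 H=719616/408155] → run E
t=15: vr[D=4096/1991 E=4096/1991 F=8677376/4979491 H=719616/408155] → run F
t=16: vr[D=4096/1991 E=4096/1991 F=10716160/4979491 H=719616/408155] → run H
t=17: vr[D=4096/1991 E=4096/1991 F=10716160/4979491 H=1229312/408155] → run D
t=18: vr[E=4096/1991 F=10716160/4979491 H=1229312/408155] → run E
t=19: vr[E=5120/1991 F=10716160/4979491 H=1229312/408155] → run F
t=20: vr[E=5120/1991 F=12754944/4979491 H=1229312/408155] → run F
t=21: vr[E=5120/1991 F=14793728/4979491 H=1229312/408155] → run E
t=22: vr[F=14793728/4979491 H=1229312/408155] → run F
t=23: vr[H=1229312/408155] → run H
t=24: vr[H=1739008/408155] → run H
t=25: vr[H=2248704/408155] → run H
t=26: vr[H=551680/81631] → run H
t=27: vr[H=3268096/408155] → run H
t=28: vr[H=3777792/408155] → run H
t=29: (idle)
t=30: (idle)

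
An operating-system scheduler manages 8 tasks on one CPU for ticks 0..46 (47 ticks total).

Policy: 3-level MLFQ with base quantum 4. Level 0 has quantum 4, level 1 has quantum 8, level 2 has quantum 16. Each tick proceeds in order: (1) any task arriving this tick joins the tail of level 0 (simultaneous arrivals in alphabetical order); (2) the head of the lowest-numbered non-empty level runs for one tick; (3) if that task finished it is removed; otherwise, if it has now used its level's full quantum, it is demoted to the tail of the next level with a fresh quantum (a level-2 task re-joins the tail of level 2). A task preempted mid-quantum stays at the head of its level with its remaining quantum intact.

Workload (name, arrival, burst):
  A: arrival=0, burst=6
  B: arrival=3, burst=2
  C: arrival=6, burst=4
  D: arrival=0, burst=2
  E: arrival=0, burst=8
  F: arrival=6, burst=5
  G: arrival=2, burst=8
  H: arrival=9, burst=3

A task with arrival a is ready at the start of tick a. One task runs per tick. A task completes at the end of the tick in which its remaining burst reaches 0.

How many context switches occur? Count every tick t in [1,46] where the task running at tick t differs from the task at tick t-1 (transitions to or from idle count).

context switches = 12

t=0: L0/L1/L2 = ADE/-/- → run A
t=1: L0/L1/L2 = ADE/-/- → run A
t=2: L0/L1/L2 = ADEG/-/- → run A
t=3: L0/L1/L2 = ADEGB/-/- → run A
t=4: L0/L1/L2 = DEGB/A/- → run D
t=5: L0/L1/L2 = DEGB/A/- → run D
t=6: L0/L1/L2 = EGBCF/A/- → run E
t=7: L0/L1/L2 = EGBCF/A/- → run E
t=8: L0/L1/L2 = EGBCF/A/- → run E
t=9: L0/L1/L2 = EGBCFH/A/- → run E
t=10: L0/L1/L2 = GBCFH/AE/- → run G
t=11: L0/L1/L2 = GBCFH/AE/- → run G
t=12: L0/L1/L2 = GBCFH/AE/- → run G
t=13: L0/L1/L2 = GBCFH/AE/- → run G
t=14: L0/L1/L2 = BCFH/AEG/- → run B
t=15: L0/L1/L2 = BCFH/AEG/- → run B
t=16: L0/L1/L2 = CFH/AEG/- → run C
t=17: L0/L1/L2 = CFH/AEG/- → run C
t=18: L0/L1/L2 = CFH/AEG/- → run C
t=19: L0/L1/L2 = CFH/AEG/- → run C
t=20: L0/L1/L2 = FH/AEG/- → run F
t=21: L0/L1/L2 = FH/AEG/- → run F
t=22: L0/L1/L2 = FH/AEG/- → run F
t=23: L0/L1/L2 = FH/AEG/- → run F
t=24: L0/L1/L2 = H/AEGF/- → run H
t=25: L0/L1/L2 = H/AEGF/- → run H
t=26: L0/L1/L2 = H/AEGF/- → run H
t=27: L0/L1/L2 = -/AEGF/- → run A
t=28: L0/L1/L2 = -/AEGF/- → run A
t=29: L0/L1/L2 = -/EGF/- → run E
t=30: L0/L1/L2 = -/EGF/- → run E
t=31: L0/L1/L2 = -/EGF/- → run E
t=32: L0/L1/L2 = -/EGF/- → run E
t=33: L0/L1/L2 = -/GF/- → run G
t=34: L0/L1/L2 = -/GF/- → run G
t=35: L0/L1/L2 = -/GF/- → run G
t=36: L0/L1/L2 = -/GF/- → run G
t=37: L0/L1/L2 = -/F/- → run F
t=38: (idle)
t=39: (idle)
t=40: (idle)
t=41: (idle)
t=42: (idle)
t=43: (idle)
t=44: (idle)
t=45: (idle)
t=46: (idle)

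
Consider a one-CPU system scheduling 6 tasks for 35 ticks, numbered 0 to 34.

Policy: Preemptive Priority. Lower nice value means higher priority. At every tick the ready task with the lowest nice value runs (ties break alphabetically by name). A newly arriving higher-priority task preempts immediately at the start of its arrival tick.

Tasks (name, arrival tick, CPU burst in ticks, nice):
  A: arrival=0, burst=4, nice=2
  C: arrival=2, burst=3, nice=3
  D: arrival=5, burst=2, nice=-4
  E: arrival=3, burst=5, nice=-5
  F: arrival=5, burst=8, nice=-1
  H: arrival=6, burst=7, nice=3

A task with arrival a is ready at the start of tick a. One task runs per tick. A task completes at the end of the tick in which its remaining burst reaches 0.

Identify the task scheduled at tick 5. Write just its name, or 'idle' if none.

running at tick 5 = E

t=0: ready={A} → run A
t=1: ready={A} → run A
t=2: ready={A,C} → run A
t=3: ready={A,C,E} → run E
t=4: ready={A,C,E} → run E
t=5: ready={A,C,D,E,F} → run E
t=6: ready={A,C,D,E,F,H} → run E
t=7: ready={A,C,D,E,F,H} → run E
t=8: ready={A,C,D,F,H} → run D
t=9: ready={A,C,D,F,H} → run D
t=10: ready={A,C,F,H} → run F
t=11: ready={A,C,F,H} → run F
t=12: ready={A,C,F,H} → run F
t=13: ready={A,C,F,H} → run F
t=14: ready={A,C,F,H} → run F
t=15: ready={A,C,F,H} → run F
t=16: ready={A,C,F,H} → run F
t=17: ready={A,C,F,H} → run F
t=18: ready={A,C,H} → run A
t=19: ready={C,H} → run C
t=20: ready={C,H} → run C
t=21: ready={C,H} → run C
t=22: ready={H} → run H
t=23: ready={H} → run H
t=24: ready={H} → run H
t=25: ready={H} → run H
t=26: ready={H} → run H
t=27: ready={H} → run H
t=28: ready={H} → run H
t=29: (idle)
t=30: (idle)
t=31: (idle)
t=32: (idle)
t=33: (idle)
t=34: (idle)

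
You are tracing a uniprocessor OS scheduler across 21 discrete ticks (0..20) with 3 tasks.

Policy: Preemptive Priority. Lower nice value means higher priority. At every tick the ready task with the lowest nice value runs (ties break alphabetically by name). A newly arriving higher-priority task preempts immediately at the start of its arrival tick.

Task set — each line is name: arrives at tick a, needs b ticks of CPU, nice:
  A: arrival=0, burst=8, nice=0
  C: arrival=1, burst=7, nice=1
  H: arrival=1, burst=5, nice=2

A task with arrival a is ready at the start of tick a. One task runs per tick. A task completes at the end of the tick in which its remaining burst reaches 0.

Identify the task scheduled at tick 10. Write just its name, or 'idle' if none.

running at tick 10 = C

t=0: ready={A} → run A
t=1: ready={A,C,H} → run A
t=2: ready={A,C,H} → run A
t=3: ready={A,C,H} → run A
t=4: ready={A,C,H} → run A
t=5: ready={A,C,H} → run A
t=6: ready={A,C,H} → run A
t=7: ready={A,C,H} → run A
t=8: ready={C,H} → run C
t=9: ready={C,H} → run C
t=10: ready={C,H} → run C
t=11: ready={C,H} → run C
t=12: ready={C,H} → run C
t=13: ready={C,H} → run C
t=14: ready={C,H} → run C
t=15: ready={H} → run H
t=16: ready={H} → run H
t=17: ready={H} → run H
t=18: ready={H} → run H
t=19: ready={H} → run H
t=20: (idle)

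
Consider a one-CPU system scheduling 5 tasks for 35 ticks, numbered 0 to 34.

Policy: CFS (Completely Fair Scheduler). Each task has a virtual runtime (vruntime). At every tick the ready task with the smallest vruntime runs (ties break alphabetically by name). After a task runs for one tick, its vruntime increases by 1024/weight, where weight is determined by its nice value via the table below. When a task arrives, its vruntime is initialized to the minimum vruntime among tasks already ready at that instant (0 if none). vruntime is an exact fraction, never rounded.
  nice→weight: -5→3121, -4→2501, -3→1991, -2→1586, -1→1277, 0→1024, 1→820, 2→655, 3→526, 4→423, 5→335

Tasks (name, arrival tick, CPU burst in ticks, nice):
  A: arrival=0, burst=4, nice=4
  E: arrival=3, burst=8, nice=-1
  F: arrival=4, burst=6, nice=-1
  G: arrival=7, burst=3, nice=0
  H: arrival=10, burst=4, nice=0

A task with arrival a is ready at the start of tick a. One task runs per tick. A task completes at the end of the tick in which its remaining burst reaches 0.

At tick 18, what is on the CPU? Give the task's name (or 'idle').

t=0: vr[A=0] → run A
t=1: vr[A=1024/423] → run A
t=2: vr[A=2048/423] → run A
t=3: vr[A=1024/141 E=1024/141] → run A
t=4: vr[E=1024/141 F=1024/141] → run E
t=5: vr[E=1452032/180057 F=1024/141] → run F
t=6: vr[E=1452032/180057 F=1452032/180057] → run E
t=7: vr[E=1596416/180057 F=1452032/180057 G=1452032/180057] → run F
t=8: vr[E=1596416/180057 F=1596416/180057 G=1452032/180057] → run G
t=9: vr[E=1596416/180057 F=1596416/180057 G=1632089/180057] → run E
t=10: vr[E=1740800/180057 F=1596416/180057 G=1632089/180057 H=1596416/180057] → run F
t=11: vr[E=1740800/180057 F=1740800/180057 G=1632089/180057 H=1596416/180057] → run H
t=12: vr[E=1740800/180057 F=1740800/180057 G=1632089/180057 H=1776473/180057] → run G
t=13: vr[E=1740800/180057 F=1740800/180057 G=1812146/180057 H=1776473/180057] → run E
t=14: vr[E=1885184/180057 F=1740800/180057 G=1812146/180057 H=1776473/180057] → run F
t=15: vr[E=1885184/180057 F=1885184/180057 G=1812146/180057 H=1776473/180057] → run H
t=16: vr[E=1885184/180057 F=1885184/180057 G=1812146/180057 H=1956530/180057] → run G
t=17: vr[E=1885184/180057 F=1885184/180057 H=1956530/180057] → run E
t=18: vr[E=2029568/180057 F=1885184/180057 H=1956530/180057] → run F
t=19: vr[E=2029568/180057 F=2029568/180057 H=1956530/180057] → run H
t=20: vr[E=2029568/180057 F=2029568/180057 H=2136587/180057] → run E
t=21: vr[E=2173952/180057 F=2029568/180057 H=2136587/180057] → run F
t=22: vr[E=2173952/180057 H=2136587/180057] → run H
t=23: vr[E=2173952/180057] → run E
t=24: vr[E=2318336/180057] → run E
t=25: (idle)
t=26: (idle)
t=27: (idle)
t=28: (idle)
t=29: (idle)
t=30: (idle)
t=31: (idle)
t=32: (idle)
t=33: (idle)
t=34: (idle)

running at tick 18 = F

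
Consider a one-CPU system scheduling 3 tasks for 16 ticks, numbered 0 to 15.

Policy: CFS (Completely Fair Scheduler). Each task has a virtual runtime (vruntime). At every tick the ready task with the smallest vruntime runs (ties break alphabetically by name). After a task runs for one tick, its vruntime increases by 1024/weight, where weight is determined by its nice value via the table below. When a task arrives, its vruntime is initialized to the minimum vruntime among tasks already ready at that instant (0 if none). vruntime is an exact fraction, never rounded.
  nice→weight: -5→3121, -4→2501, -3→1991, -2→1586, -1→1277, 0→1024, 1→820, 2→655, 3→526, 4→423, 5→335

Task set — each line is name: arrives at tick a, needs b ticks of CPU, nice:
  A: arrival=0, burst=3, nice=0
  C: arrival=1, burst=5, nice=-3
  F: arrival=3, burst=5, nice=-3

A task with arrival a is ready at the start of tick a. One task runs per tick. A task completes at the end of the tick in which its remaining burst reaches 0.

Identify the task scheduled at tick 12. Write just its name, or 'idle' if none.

t=0: vr[A=0] → run A
t=1: vr[A=1 C=1] → run A
t=2: vr[A=2 C=1] → run C
t=3: vr[A=2 C=3015/1991 F=3015/1991] → run C
t=4: vr[A=2 C=4039/1991 F=3015/1991] → run F
t=5: vr[A=2 C=4039/1991 F=4039/1991] → run A
t=6: vr[C=4039/1991 F=4039/1991] → run C
t=7: vr[C=5063/1991 F=4039/1991] → run F
t=8: vr[C=5063/1991 F=5063/1991] → run C
t=9: vr[C=6087/1991 F=5063/1991] → run F
t=10: vr[C=6087/1991 F=6087/1991] → run C
t=11: vr[F=6087/1991] → run F
t=12: vr[F=7111/1991] → run F
t=13: (idle)
t=14: (idle)
t=15: (idle)

running at tick 12 = F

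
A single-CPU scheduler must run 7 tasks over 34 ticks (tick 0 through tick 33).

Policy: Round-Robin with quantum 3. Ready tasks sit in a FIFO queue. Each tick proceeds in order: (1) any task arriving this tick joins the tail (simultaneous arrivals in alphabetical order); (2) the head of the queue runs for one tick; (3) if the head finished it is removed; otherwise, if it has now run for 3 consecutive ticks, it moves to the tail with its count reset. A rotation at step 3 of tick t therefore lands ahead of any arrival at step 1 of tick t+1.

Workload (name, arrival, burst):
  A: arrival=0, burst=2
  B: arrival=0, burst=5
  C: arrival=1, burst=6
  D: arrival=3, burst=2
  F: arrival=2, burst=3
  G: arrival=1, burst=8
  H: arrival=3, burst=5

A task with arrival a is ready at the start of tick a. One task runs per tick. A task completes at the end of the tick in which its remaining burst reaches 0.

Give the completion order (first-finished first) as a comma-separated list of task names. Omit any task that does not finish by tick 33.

completion order = A, F, D, B, C, H, G

t=0: queue=[A,B] q_used=0 → run A
t=1: queue=[A,B,C,G] q_used=1 → run A
t=2: queue=[B,C,G,F] q_used=0 → run B
t=3: queue=[B,C,G,F,D,H] q_used=1 → run B
t=4: queue=[B,C,G,F,D,H] q_used=2 → run B
t=5: queue=[C,G,F,D,H,B] q_used=0 → run C
t=6: queue=[C,G,F,D,H,B] q_used=1 → run C
t=7: queue=[C,G,F,D,H,B] q_used=2 → run C
t=8: queue=[G,F,D,H,B,C] q_used=0 → run G
t=9: queue=[G,F,D,H,B,C] q_used=1 → run G
t=10: queue=[G,F,D,H,B,C] q_used=2 → run G
t=11: queue=[F,D,H,B,C,G] q_used=0 → run F
t=12: queue=[F,D,H,B,C,G] q_used=1 → run F
t=13: queue=[F,D,H,B,C,G] q_used=2 → run F
t=14: queue=[D,H,B,C,G] q_used=0 → run D
t=15: queue=[D,H,B,C,G] q_used=1 → run D
t=16: queue=[H,B,C,G] q_used=0 → run H
t=17: queue=[H,B,C,G] q_used=1 → run H
t=18: queue=[H,B,C,G] q_used=2 → run H
t=19: queue=[B,C,G,H] q_used=0 → run B
t=20: queue=[B,C,G,H] q_used=1 → run B
t=21: queue=[C,G,H] q_used=0 → run C
t=22: queue=[C,G,H] q_used=1 → run C
t=23: queue=[C,G,H] q_used=2 → run C
t=24: queue=[G,H] q_used=0 → run G
t=25: queue=[G,H] q_used=1 → run G
t=26: queue=[G,H] q_used=2 → run G
t=27: queue=[H,G] q_used=0 → run H
t=28: queue=[H,G] q_used=1 → run H
t=29: queue=[G] q_used=0 → run G
t=30: queue=[G] q_used=1 → run G
t=31: (idle)
t=32: (idle)
t=33: (idle)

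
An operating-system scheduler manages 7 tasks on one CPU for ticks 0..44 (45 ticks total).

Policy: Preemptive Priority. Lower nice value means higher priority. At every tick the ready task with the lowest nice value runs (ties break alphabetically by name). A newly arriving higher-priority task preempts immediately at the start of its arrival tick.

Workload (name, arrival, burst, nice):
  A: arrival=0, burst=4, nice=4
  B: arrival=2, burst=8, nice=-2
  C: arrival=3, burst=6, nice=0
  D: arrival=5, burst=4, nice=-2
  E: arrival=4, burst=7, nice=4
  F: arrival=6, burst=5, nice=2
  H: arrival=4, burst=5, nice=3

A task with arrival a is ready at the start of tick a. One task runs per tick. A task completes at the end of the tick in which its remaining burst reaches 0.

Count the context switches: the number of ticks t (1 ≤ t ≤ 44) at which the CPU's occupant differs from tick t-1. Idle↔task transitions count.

context switches = 8

t=0: ready={A} → run A
t=1: ready={A} → run A
t=2: ready={A,B} → run B
t=3: ready={A,B,C} → run B
t=4: ready={A,B,C,E,H} → run B
t=5: ready={A,B,C,D,E,H} → run B
t=6: ready={A,B,C,D,E,F,H} → run B
t=7: ready={A,B,C,D,E,F,H} → run B
t=8: ready={A,B,C,D,E,F,H} → run B
t=9: ready={A,B,C,D,E,F,H} → run B
t=10: ready={A,C,D,E,F,H} → run D
t=11: ready={A,C,D,E,F,H} → run D
t=12: ready={A,C,D,E,F,H} → run D
t=13: ready={A,C,D,E,F,H} → run D
t=14: ready={A,C,E,F,H} → run C
t=15: ready={A,C,E,F,H} → run C
t=16: ready={A,C,E,F,H} → run C
t=17: ready={A,C,E,F,H} → run C
t=18: ready={A,C,E,F,H} → run C
t=19: ready={A,C,E,F,H} → run C
t=20: ready={A,E,F,H} → run F
t=21: ready={A,E,F,H} → run F
t=22: ready={A,E,F,H} → run F
t=23: ready={A,E,F,H} → run F
t=24: ready={A,E,F,H} → run F
t=25: ready={A,E,H} → run H
t=26: ready={A,E,H} → run H
t=27: ready={A,E,H} → run H
t=28: ready={A,E,H} → run H
t=29: ready={A,E,H} → run H
t=30: ready={A,E} → run A
t=31: ready={A,E} → run A
t=32: ready={E} → run E
t=33: ready={E} → run E
t=34: ready={E} → run E
t=35: ready={E} → run E
t=36: ready={E} → run E
t=37: ready={E} → run E
t=38: ready={E} → run E
t=39: (idle)
t=40: (idle)
t=41: (idle)
t=42: (idle)
t=43: (idle)
t=44: (idle)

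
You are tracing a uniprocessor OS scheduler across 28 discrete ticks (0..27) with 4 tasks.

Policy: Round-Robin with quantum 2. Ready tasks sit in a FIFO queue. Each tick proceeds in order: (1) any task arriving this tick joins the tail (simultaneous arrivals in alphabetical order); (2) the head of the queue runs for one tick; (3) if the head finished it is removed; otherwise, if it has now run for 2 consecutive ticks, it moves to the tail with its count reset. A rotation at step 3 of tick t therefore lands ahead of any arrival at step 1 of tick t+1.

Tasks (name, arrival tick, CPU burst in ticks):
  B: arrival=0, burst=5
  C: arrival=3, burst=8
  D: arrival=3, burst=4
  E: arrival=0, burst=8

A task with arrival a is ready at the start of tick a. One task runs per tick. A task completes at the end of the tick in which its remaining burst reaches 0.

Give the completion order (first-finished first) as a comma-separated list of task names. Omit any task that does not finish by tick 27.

t=0: queue=[B,E] q_used=0 → run B
t=1: queue=[B,E] q_used=1 → run B
t=2: queue=[E,B] q_used=0 → run E
t=3: queue=[E,B,C,D] q_used=1 → run E
t=4: queue=[B,C,D,E] q_used=0 → run B
t=5: queue=[B,C,D,E] q_used=1 → run B
t=6: queue=[C,D,E,B] q_used=0 → run C
t=7: queue=[C,D,E,B] q_used=1 → run C
t=8: queue=[D,E,B,C] q_used=0 → run D
t=9: queue=[D,E,B,C] q_used=1 → run D
t=10: queue=[E,B,C,D] q_used=0 → run E
t=11: queue=[E,B,C,D] q_used=1 → run E
t=12: queue=[B,C,D,E] q_used=0 → run B
t=13: queue=[C,D,E] q_used=0 → run C
t=14: queue=[C,D,E] q_used=1 → run C
t=15: queue=[D,E,C] q_used=0 → run D
t=16: queue=[D,E,C] q_used=1 → run D
t=17: queue=[E,C] q_used=0 → run E
t=18: queue=[E,C] q_used=1 → run E
t=19: queue=[C,E] q_used=0 → run C
t=20: queue=[C,E] q_used=1 → run C
t=21: queue=[E,C] q_used=0 → run E
t=22: queue=[E,C] q_used=1 → run E
t=23: queue=[C] q_used=0 → run C
t=24: queue=[C] q_used=1 → run C
t=25: (idle)
t=26: (idle)
t=27: (idle)

completion order = B, D, E, C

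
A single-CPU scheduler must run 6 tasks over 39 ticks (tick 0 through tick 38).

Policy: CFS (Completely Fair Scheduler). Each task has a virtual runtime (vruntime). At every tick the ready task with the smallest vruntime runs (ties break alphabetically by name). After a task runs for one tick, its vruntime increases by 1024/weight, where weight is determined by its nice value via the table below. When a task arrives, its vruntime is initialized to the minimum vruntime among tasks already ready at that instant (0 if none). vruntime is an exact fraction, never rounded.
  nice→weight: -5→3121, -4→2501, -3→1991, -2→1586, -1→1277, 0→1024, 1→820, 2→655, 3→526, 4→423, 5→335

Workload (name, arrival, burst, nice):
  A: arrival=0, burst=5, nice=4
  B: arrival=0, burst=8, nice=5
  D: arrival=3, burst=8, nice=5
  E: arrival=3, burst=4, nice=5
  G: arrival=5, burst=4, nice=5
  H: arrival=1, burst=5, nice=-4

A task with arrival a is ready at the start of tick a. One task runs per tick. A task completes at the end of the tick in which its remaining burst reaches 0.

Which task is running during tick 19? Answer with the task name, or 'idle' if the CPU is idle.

t=0: vr[A=0 B=0] → run A
t=1: vr[A=1024/423 B=0 H=0] → run B
t=2: vr[A=1024/423 B=1024/335 H=0] → run H
t=3: vr[A=1024/423 B=1024/335 D=1024/2501 E=1024/2501 H=1024/2501] → run D
t=4: vr[A=1024/423 B=1024/335 D=2904064/837835 E=1024/2501 H=1024/2501] → run E
t=5: vr[A=1024/423 B=1024/335 D=2904064/837835 E=2904064/837835 G=1024/2501 H=1024/2501] → run G
t=6: vr[A=1024/423 B=1024/335 D=2904064/837835 E=2904064/837835 G=2904064/837835 H=1024/2501] → run H
t=7: vr[A=1024/423 B=1024/335 D=2904064/837835 E=2904064/837835 G=2904064/837835 H=2048/2501] → run H
t=8: vr[A=1024/423 B=1024/335 D=2904064/837835 E=2904064/837835 G=2904064/837835 H=3072/2501] → run H
t=9: vr[A=1024/423 B=1024/335 D=2904064/837835 E=2904064/837835 G=2904064/837835 H=4096/2501] → run H
t=10: vr[A=1024/423 B=1024/335 D=2904064/837835 E=2904064/837835 G=2904064/837835] → run A
t=11: vr[A=2048/423 B=1024/335 D=2904064/837835 E=2904064/837835 G=2904064/837835] → run B
t=12: vr[A=2048/423 B=2048/335 D=2904064/837835 E=2904064/837835 G=2904064/837835] → run D
t=13: vr[A=2048/423 B=2048/335 D=5465088/837835 E=2904064/837835 G=2904064/837835] → run E
t=14: vr[A=2048/423 B=2048/335 D=5465088/837835 E=5465088/837835 G=2904064/837835] → run G
t=15: vr[A=2048/423 B=2048/335 D=5465088/837835 E=5465088/837835 G=5465088/837835] → run A
t=16: vr[A=1024/141 B=2048/335 D=5465088/837835 E=5465088/837835 G=5465088/837835] → run B
t=17: vr[A=1024/141 B=3072/335 D=5465088/837835 E=5465088/837835 G=5465088/837835] → run D
t=18: vr[A=1024/141 B=3072/335 D=8026112/837835 E=5465088/837835 G=5465088/837835] → run E
t=19: vr[A=1024/141 B=3072/335 D=8026112/837835 E=8026112/837835 G=5465088/837835] → run G
t=20: vr[A=1024/141 B=3072/335 D=8026112/837835 E=8026112/837835 G=8026112/837835] → run A
t=21: vr[A=4096/423 B=3072/335 D=8026112/837835 E=8026112/837835 G=8026112/837835] → run B
t=22: vr[A=4096/423 B=4096/335 D=8026112/837835 E=8026112/837835 G=8026112/837835] → run D
t=23: vr[A=4096/423 B=4096/335 D=10587136/837835 E=8026112/837835 G=8026112/837835] → run E
t=24: vr[A=4096/423 B=4096/335 D=10587136/837835 G=8026112/837835] → run G
t=25: vr[A=4096/423 B=4096/335 D=10587136/837835] → run A
t=26: vr[B=4096/335 D=10587136/837835] → run B
t=27: vr[B=1024/67 D=10587136/837835] → run D
t=28: vr[B=1024/67 D=2629632/167567] → run B
t=29: vr[B=6144/335 D=2629632/167567] → run D
t=30: vr[B=6144/335 D=15709184/837835] → run B
t=31: vr[B=7168/335 D=15709184/837835] → run D
t=32: vr[B=7168/335 D=18270208/837835] → run B
t=33: vr[D=18270208/837835] → run D
t=34: (idle)
t=35: (idle)
t=36: (idle)
t=37: (idle)
t=38: (idle)

running at tick 19 = G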